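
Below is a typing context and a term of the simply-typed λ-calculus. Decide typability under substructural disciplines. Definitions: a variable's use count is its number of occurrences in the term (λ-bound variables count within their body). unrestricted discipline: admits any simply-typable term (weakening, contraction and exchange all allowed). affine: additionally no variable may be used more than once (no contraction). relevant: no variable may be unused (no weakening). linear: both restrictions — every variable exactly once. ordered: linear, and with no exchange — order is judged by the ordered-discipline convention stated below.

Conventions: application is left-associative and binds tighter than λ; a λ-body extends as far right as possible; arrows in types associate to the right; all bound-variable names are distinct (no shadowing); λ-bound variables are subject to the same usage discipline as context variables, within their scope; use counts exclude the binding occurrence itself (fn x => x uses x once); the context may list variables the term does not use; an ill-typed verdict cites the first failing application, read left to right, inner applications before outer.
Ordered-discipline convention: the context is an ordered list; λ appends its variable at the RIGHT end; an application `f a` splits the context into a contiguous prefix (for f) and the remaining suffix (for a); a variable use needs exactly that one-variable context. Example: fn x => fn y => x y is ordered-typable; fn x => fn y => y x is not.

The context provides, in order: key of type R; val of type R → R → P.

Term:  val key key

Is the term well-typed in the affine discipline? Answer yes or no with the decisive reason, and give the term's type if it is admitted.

no — key ×2 used more than once (contraction)
counts: key=2; val=1
left-to-right use order: val, key, key
typing: well-typed — term : P
per-discipline verdicts: ordered ✗ · linear ✗ · affine ✗ · relevant ✓ · unrestricted ✓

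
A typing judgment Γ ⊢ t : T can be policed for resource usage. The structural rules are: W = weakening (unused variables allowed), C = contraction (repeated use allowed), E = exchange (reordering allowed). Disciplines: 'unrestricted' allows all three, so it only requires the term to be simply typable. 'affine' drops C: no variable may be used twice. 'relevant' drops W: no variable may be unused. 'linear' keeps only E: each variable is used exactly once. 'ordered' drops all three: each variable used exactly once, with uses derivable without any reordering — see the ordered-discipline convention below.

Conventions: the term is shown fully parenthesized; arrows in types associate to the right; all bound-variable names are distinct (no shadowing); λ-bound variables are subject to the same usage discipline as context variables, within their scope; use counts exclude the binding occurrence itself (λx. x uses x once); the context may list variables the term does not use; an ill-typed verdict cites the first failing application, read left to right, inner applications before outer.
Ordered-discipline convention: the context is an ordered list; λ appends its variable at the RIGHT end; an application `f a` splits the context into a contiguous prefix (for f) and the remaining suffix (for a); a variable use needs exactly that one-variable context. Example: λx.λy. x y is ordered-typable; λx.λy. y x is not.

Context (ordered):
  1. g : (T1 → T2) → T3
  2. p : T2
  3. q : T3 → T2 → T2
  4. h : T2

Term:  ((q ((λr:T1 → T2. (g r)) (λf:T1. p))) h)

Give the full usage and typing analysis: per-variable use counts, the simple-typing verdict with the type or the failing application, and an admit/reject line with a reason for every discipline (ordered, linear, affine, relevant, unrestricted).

usage: g: 1×; p: 1×; q: 1×; h: 1×; r [bound]: 1×; f [bound]: 0×
order of uses: q, g, r, p, h
typing: well-typed — term : T2
ordered: ✗ — f left unused
linear: ✗ — f left unused
affine: ✓ — no duplicate uses among g, p, q, h, r, f
relevant: ✗ — f left unused
unrestricted: ✓ — well-typed at T2; no restrictions here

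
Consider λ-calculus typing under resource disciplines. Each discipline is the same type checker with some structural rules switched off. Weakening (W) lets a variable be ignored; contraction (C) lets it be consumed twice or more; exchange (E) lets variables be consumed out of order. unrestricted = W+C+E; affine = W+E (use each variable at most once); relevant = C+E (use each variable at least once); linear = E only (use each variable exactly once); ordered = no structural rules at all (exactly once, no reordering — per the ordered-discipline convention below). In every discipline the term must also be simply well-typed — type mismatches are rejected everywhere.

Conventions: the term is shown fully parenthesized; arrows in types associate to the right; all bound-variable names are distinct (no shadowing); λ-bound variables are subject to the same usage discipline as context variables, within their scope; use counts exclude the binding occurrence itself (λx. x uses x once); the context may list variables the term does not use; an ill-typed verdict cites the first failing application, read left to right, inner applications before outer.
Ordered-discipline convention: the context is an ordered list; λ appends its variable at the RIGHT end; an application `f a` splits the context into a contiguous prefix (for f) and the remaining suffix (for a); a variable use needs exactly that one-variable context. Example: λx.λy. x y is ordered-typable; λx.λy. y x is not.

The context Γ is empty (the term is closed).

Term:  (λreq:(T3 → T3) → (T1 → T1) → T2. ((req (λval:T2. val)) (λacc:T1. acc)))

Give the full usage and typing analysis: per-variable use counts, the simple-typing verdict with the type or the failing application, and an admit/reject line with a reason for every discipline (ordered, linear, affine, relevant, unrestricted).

counts: req (bound) ×1, val (bound) ×1, acc (bound) ×1
use order (left to right): req, val, acc
typing: ill-typed: a function awaiting T3 → T3 gets T2 → T2
ordered: ✗ — the type mismatch rejects it
linear: ✗ — not simply typable
affine: ✗ — fails simple typing
relevant: ✗ — a type mismatch blocks all five
unrestricted: ✗ — the type mismatch rejects it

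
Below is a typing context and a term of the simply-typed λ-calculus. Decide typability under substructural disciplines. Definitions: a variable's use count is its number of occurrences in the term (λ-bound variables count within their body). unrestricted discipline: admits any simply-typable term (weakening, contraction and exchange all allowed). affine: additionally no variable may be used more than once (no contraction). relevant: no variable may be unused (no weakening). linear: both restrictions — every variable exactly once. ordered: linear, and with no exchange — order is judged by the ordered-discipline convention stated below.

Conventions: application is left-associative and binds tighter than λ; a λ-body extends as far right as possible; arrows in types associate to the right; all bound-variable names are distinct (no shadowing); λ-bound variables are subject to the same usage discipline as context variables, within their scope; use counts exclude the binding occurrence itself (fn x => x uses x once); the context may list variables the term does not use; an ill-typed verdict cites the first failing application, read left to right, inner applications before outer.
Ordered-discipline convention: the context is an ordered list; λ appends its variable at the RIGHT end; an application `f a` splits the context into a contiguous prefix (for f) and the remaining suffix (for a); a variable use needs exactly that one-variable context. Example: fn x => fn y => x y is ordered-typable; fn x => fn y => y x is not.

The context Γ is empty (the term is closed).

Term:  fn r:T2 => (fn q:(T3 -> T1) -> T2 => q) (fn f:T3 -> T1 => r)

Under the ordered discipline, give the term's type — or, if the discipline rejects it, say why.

not well-typed under ordered — f left unused
counts: r (bound)=1, q (bound)=1, f (bound)=0
left-to-right use order: q, r
typing: well-typed at T2 -> (T3 -> T1) -> T2
all disciplines: ordered ✗, linear ✗, affine ✓, relevant ✗, unrestricted ✓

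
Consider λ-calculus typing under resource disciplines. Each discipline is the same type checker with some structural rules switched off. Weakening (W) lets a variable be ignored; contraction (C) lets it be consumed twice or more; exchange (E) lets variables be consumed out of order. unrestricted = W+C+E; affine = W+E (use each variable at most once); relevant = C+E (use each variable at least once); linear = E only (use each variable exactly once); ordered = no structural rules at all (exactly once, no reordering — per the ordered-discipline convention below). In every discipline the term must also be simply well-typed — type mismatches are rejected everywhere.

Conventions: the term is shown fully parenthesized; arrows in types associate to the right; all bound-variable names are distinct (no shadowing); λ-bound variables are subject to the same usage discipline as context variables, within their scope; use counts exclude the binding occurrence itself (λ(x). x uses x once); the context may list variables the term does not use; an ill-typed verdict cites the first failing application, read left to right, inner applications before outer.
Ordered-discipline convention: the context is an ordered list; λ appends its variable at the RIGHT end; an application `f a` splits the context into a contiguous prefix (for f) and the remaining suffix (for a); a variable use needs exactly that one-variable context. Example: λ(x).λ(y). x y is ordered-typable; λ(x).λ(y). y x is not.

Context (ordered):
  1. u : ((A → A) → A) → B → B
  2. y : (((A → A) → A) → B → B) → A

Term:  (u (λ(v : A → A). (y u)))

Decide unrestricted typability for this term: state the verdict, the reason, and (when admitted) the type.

yes — type-checks (B → B) and nothing is barred; term : B → B
usage: u: 2×; y: 1×; v (λ-bound): 0×
left-to-right use order: u, y, u
typing: well-typed at B → B
across the five disciplines: ordered ✗ · linear ✗ · affine ✗ · relevant ✗ · unrestricted ✓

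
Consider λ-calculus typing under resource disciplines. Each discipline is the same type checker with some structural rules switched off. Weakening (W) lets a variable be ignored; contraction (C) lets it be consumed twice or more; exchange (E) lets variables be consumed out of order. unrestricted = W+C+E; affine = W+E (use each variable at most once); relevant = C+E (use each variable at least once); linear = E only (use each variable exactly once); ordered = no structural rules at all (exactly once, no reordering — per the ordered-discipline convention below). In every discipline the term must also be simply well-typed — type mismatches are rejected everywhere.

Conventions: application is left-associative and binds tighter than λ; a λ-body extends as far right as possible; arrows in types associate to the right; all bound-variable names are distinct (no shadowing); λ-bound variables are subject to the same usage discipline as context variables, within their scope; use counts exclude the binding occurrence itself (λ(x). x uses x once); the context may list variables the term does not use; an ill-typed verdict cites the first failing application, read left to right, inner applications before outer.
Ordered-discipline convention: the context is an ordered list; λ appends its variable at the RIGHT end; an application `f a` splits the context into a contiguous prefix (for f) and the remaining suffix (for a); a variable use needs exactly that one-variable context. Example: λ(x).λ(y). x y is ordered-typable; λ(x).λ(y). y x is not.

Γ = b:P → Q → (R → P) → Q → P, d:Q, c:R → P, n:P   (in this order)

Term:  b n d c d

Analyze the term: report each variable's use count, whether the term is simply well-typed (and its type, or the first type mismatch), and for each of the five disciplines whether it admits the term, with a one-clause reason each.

variable uses: b=1; d=2; c=1; n=1
use order (left to right): b, n, d, c, d
typing: well-typed at P
ordered ✗ (d ×2 used more than once (contraction))
linear ✗ (d ×2 used more than once (contraction))
affine ✗ (d ×2 used more than once (contraction))
relevant ✓ (b, d, c, n: all used, weakening unneeded)
unrestricted ✓ (typability at P is all that's needed)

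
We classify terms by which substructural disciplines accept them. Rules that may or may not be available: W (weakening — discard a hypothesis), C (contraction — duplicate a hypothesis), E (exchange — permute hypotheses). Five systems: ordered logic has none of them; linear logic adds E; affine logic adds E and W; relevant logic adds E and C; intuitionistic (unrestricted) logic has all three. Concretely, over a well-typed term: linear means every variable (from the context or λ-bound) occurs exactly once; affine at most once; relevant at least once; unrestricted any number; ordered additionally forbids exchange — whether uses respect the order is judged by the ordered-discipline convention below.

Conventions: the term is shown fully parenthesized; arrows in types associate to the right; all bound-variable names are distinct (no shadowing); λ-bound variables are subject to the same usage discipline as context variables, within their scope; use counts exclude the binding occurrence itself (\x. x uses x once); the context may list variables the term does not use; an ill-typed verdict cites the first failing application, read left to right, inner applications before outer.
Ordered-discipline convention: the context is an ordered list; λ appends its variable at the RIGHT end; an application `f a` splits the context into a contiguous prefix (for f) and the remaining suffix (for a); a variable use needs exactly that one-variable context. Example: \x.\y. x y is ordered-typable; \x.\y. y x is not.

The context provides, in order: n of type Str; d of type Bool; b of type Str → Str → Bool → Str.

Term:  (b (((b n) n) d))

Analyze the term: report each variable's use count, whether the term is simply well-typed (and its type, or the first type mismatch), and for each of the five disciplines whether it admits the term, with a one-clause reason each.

use counts: n: 2×; d: 1×; b: 2×
left-to-right use order: b, b, n, n, d
typing: well-typed at Str → Bool → Str
ordered ✗ (needs contraction — n ×2, b ×2)
linear ✗ (needs contraction — n ×2, b ×2)
affine ✗ (needs contraction — n ×2, b ×2)
relevant ✓ (every one of n, d, b appears)
unrestricted ✓ (typability at Str → Bool → Str is all that's needed)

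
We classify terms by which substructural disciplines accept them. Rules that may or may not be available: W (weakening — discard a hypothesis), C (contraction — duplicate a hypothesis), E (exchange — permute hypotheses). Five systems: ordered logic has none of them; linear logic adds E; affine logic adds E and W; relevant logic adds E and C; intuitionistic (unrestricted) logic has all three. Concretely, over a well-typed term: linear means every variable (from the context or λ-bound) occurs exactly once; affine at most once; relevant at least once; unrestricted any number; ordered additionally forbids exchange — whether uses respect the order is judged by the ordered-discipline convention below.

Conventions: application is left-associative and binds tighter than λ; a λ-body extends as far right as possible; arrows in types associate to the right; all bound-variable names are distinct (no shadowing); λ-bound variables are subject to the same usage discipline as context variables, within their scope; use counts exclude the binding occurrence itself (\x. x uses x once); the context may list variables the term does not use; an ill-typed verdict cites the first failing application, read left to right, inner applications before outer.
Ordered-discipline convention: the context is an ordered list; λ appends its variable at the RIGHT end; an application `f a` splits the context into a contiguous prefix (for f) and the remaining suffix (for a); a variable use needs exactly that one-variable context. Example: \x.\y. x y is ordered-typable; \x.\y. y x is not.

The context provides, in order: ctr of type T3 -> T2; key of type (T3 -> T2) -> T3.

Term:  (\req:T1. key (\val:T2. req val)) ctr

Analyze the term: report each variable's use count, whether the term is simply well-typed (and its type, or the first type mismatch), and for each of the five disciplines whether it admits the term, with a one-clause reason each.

counts: ctr: 1, key: 1, req (bound): 1, val (bound): 1
uses in reading order: key, req, val, ctr
typing: ill-typed: non-arrow in function slot: T1
ordered: ✗ — the type mismatch rejects it
linear: ✗ — not simply typable
affine: ✗ — fails simple typing
relevant: ✗ — a type mismatch blocks all five
unrestricted: ✗ — the type mismatch rejects it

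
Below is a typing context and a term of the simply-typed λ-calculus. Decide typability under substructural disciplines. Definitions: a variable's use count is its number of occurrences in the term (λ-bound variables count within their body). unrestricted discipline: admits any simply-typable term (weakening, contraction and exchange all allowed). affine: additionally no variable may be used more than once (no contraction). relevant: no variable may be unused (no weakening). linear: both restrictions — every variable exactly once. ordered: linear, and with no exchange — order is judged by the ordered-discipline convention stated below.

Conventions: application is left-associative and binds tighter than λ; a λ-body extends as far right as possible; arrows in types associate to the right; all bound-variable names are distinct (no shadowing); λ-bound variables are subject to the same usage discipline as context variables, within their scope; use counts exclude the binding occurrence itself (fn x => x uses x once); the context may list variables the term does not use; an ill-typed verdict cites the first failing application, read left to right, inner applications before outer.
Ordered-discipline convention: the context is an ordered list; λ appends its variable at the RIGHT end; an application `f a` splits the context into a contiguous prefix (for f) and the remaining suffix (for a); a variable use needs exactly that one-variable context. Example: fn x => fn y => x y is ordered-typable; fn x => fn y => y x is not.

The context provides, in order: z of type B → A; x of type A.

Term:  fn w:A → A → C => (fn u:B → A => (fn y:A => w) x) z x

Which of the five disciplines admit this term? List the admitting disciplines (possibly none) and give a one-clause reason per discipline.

admitted in: unrestricted
use counts: z ×1, x ×2, w (λ-bound) ×1, u (λ-bound) ×0, y (λ-bound) ×0
left-to-right use order: w, x, z, x
typing: well-typed at (A → A → C) → A → C
ordered: ✗ — repeated use of x ×2; unused: u, y — weakening required
linear: ✗ — repeated use of x ×2; unused: u, y — weakening required
affine: ✗ — repeated use of x ×2
relevant: ✗ — unused: u, y — weakening required
unrestricted: ✓ — simply typable at (A → A → C) → A → C; W, C, E all held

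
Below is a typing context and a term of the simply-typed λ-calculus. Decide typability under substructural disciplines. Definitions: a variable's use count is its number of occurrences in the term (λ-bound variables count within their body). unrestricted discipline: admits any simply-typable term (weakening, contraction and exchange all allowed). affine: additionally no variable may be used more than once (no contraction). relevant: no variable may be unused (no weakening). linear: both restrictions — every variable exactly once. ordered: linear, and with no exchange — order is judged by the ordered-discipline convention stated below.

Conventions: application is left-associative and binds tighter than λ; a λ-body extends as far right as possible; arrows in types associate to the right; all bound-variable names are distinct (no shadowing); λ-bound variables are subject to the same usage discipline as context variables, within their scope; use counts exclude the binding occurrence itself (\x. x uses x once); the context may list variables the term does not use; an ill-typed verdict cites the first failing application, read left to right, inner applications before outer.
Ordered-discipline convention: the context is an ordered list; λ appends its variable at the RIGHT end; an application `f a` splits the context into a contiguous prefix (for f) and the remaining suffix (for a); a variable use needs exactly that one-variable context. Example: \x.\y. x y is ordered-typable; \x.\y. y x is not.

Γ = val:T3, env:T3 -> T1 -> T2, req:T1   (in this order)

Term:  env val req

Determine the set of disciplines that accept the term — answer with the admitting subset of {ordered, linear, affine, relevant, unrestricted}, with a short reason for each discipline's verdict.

admitting disciplines: linear, affine, relevant, unrestricted
use counts: val=1, env=1, req=1
uses in reading order: env, val, req
typing: well-typed — term : T2
ordered ✗ (use order env, val, req needs exchange)
linear ✓ (each of val, env, req used exactly once)
affine ✓ (none of val, env, req used more than once)
relevant ✓ (none of val, env, req goes unused)
unrestricted ✓ (typability at T2 is all that's needed)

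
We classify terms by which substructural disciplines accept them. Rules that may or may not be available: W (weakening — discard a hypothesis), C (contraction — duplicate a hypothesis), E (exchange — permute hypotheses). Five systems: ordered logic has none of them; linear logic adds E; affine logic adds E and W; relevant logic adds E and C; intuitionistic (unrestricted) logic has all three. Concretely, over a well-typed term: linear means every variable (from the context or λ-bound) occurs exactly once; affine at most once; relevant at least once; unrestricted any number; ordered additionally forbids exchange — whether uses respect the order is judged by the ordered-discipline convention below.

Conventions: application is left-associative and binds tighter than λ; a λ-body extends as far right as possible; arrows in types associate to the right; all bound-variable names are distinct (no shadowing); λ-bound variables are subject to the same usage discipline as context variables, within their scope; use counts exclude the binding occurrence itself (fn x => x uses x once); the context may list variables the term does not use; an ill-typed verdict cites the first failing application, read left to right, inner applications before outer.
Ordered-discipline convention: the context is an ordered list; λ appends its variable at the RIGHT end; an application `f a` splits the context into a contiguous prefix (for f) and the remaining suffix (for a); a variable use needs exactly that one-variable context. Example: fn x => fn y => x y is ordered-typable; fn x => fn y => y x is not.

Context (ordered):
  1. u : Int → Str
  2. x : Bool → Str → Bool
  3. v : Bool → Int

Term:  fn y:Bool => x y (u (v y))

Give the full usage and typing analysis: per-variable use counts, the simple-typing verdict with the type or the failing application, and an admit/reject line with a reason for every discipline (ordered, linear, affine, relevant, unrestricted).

use counts: u: 1×, x: 1×, v: 1×, y (λ-bound): 2×
order of uses: x, y, u, v, y
typing: the term checks, with type Bool → Bool
ordered: ✗, repeated use of y ×2
linear: ✗, repeated use of y ×2
affine: ✗, repeated use of y ×2
relevant: ✓, at least one use each (u, x, v, y)
unrestricted: ✓, simply typable at Bool → Bool; W, C, E all held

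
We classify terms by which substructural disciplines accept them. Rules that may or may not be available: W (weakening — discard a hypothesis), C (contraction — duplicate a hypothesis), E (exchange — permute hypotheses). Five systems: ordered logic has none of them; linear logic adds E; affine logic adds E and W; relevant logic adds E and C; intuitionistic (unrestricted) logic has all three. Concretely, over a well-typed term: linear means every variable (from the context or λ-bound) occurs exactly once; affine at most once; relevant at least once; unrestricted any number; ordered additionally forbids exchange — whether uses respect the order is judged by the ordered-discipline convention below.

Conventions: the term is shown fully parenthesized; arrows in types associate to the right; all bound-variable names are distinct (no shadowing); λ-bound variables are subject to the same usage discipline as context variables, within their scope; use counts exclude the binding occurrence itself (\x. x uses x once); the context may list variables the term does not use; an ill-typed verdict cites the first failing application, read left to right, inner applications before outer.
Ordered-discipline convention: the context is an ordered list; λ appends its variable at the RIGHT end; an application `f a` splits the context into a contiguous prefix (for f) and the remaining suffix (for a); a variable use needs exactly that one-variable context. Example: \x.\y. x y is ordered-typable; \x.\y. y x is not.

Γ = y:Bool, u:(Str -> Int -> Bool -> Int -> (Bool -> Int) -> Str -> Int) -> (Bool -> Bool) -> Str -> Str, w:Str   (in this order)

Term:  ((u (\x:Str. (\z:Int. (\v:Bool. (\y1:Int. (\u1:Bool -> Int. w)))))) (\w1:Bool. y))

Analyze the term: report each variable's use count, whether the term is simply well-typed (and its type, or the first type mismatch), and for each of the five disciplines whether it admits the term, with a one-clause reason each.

counts: y: 1; u: 1; w: 1; x (λ-bound): 0; z (λ-bound): 0; v (λ-bound): 0; y1 (λ-bound): 0; u1 (λ-bound): 0; w1 (λ-bound): 0
order of uses: u, w, y
typing: ill-typed: an argument Str -> Int -> Bool -> Int -> (Bool -> Int) -> Str mismatches the expected Str -> Int -> Bool -> Int -> (Bool -> Int) -> Str -> Int
ordered: ✗ — fails simple typing
linear: ✗ — a type mismatch blocks all five
affine: ✗ — the type mismatch rejects it
relevant: ✗ — not simply typable
unrestricted: ✗ — fails simple typing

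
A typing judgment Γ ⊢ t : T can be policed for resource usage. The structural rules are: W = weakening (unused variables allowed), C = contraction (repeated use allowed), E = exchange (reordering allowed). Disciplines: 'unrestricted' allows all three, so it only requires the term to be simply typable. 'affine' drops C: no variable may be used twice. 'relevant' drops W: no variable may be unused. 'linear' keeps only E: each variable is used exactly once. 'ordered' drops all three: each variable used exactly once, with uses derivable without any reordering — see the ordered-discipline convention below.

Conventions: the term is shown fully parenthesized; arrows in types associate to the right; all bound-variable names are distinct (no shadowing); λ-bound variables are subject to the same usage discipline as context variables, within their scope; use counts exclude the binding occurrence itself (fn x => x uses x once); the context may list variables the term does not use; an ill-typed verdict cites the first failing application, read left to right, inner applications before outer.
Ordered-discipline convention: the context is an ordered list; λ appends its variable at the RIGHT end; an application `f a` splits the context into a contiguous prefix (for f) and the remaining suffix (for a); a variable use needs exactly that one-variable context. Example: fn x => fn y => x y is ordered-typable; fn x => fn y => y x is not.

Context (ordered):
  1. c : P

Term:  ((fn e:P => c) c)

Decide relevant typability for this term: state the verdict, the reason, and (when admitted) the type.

no — needs weakening: e unused
counts: c ×2, e (λ-bound) ×0
order of uses: c, c
typing: ✓ — P
all disciplines: ordered ✗ · linear ✗ · affine ✗ · relevant ✗ · unrestricted ✓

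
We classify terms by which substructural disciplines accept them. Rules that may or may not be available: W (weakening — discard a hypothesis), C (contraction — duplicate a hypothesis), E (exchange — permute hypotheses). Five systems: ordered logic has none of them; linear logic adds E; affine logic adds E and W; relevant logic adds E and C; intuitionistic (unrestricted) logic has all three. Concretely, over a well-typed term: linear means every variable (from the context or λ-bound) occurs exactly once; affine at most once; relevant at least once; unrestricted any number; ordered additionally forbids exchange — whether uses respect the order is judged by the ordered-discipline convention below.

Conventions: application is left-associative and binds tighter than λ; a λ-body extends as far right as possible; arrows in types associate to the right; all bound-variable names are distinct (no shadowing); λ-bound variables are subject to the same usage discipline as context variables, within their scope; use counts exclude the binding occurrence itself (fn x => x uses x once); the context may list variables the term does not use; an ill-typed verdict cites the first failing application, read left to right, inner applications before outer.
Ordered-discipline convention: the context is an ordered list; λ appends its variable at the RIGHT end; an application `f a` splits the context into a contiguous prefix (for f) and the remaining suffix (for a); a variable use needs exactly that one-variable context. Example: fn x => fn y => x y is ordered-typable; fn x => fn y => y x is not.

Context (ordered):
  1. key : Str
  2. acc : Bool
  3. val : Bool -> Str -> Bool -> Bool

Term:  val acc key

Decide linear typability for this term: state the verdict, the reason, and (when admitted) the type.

yes — each of key, acc, val used exactly once; term : Bool -> Bool
usage: key ×1; acc ×1; val ×1
left-to-right use order: val, acc, key
typing: well-typed — term : Bool -> Bool
all disciplines: ordered ✗ | linear ✓ | affine ✓ | relevant ✓ | unrestricted ✓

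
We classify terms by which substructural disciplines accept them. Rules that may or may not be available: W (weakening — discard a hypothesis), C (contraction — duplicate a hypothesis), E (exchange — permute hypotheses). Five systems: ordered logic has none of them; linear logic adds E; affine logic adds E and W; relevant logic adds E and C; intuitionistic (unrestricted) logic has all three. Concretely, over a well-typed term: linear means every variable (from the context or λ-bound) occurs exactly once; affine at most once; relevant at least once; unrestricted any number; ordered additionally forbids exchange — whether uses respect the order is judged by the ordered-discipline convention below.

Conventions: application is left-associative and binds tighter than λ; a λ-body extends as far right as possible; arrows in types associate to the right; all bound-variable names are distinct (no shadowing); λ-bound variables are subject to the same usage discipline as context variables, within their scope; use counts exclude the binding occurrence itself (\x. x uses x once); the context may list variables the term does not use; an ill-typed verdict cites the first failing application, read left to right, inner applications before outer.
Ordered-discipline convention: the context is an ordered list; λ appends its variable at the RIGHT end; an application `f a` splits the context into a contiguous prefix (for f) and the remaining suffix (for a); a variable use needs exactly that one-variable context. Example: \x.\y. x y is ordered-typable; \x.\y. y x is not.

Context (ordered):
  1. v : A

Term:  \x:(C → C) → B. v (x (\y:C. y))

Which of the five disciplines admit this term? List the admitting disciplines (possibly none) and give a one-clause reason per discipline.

accepted by: none
usage: v: 1×, x (λ-bound): 1×, y (λ-bound): 1×
use order (left to right): v, x, y
typing: ill-typed: applying a non-function (A)
ordered ✗ (not simply typable)
linear ✗ (fails simple typing)
affine ✗ (a type mismatch blocks all five)
relevant ✗ (the type mismatch rejects it)
unrestricted ✗ (not simply typable)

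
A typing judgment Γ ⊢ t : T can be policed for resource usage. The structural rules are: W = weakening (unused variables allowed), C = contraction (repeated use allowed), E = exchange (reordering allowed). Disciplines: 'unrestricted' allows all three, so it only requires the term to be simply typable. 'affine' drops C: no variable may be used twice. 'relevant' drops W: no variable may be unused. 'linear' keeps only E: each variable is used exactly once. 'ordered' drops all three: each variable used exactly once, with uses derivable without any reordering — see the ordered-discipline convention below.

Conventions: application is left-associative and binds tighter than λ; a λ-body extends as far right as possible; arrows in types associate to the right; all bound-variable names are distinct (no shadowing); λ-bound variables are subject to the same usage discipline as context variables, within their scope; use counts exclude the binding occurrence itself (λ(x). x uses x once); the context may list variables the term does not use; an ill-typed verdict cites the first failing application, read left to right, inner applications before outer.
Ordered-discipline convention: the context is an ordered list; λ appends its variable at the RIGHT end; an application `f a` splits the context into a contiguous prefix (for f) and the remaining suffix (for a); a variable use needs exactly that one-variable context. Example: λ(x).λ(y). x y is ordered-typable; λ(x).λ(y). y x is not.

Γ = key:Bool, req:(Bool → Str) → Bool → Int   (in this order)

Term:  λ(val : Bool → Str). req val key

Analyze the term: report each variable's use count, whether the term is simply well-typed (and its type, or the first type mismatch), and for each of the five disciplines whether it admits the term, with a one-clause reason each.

variable uses: key: 1×, req: 1×, val (λ-bound): 1×
order of uses: req, val, key
typing: well-typed — term : (Bool → Str) → Int
ordered ✗ (use order req, val, key needs exchange)
linear ✓ (single use per variable (key, req, val))
affine ✓ (key, req, val: no repeats, contraction unneeded)
relevant ✓ (none of key, req, val goes unused)
unrestricted ✓ (type-checks ((Bool → Str) → Int) and nothing is barred)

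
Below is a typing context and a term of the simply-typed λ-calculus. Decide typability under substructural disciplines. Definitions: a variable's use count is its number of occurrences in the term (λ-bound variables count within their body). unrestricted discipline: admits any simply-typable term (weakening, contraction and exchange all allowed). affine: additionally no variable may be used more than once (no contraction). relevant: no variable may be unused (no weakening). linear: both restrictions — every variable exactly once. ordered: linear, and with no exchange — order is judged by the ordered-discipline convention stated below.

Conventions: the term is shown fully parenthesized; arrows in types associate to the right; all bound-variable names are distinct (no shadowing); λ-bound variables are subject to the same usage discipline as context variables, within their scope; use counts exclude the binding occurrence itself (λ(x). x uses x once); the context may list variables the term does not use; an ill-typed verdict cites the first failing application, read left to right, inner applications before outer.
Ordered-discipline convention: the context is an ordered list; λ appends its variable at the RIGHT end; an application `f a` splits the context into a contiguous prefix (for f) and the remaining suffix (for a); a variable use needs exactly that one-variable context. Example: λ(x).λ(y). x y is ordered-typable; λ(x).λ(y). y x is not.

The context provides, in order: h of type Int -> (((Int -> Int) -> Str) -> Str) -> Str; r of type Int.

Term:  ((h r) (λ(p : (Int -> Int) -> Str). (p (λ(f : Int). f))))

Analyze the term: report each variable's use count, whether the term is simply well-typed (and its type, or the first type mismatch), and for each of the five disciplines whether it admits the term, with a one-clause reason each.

use counts: h: 1×, r: 1×, p (bound): 1×, f (bound): 1×
order of uses: h, r, p, f
typing: ✓ — Str
ordered: ✓, one use each (h, r, p, f); ordered split holds
linear: ✓, each of h, r, p, f used exactly once
affine: ✓, none of h, r, p, f used more than once
relevant: ✓, every one of h, r, p, f appears
unrestricted: ✓, simply typable at Str; W, C, E all held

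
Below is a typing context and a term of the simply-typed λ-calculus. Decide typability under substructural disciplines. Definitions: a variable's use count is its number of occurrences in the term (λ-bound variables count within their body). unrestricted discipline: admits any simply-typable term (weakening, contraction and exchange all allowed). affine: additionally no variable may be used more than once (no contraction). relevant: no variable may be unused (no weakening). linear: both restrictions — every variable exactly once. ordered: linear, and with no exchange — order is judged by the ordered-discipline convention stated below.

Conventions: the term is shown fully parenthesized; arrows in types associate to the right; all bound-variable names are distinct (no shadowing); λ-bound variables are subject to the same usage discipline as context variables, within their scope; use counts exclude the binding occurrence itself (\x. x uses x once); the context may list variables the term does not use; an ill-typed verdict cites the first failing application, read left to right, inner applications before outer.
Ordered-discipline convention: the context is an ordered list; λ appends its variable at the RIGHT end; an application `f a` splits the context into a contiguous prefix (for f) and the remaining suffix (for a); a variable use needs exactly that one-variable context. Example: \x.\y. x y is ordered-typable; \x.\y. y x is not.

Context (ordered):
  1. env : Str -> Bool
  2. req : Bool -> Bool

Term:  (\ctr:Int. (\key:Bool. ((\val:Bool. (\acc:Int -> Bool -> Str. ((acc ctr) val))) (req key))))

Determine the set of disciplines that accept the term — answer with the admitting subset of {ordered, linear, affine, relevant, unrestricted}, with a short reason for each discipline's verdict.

accepted by: affine, unrestricted
variable uses: env: 0; req: 1; ctr (λ-bound): 1; key (λ-bound): 1; val (λ-bound): 1; acc (λ-bound): 1
use order (left to right): acc, ctr, val, req, key
typing: well-typed at Int -> Bool -> (Int -> Bool -> Str) -> Str
ordered: ✗ — needs weakening: env unused
linear: ✗ — needs weakening: env unused
affine: ✓ — none of env, req, ctr, key, val, acc used more than once
relevant: ✗ — needs weakening: env unused
unrestricted: ✓ — simply typable at Int -> Bool -> (Int -> Bool -> Str) -> Str; W, C, E all held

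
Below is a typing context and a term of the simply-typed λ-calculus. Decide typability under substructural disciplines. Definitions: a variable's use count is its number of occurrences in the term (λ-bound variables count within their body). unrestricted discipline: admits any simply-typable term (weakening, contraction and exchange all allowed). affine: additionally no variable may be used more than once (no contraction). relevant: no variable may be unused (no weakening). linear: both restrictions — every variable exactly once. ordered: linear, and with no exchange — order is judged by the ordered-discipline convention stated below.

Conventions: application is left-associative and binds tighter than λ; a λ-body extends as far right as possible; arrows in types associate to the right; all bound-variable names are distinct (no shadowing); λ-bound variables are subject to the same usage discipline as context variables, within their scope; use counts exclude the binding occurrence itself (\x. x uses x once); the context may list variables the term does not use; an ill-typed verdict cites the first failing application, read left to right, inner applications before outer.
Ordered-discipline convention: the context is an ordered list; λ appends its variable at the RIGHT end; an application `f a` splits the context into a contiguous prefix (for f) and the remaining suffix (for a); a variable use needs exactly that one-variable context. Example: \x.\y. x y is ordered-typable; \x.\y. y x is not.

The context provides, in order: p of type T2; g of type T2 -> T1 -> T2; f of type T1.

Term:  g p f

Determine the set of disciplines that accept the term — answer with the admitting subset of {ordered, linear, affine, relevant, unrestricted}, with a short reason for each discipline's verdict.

admitted in: linear, affine, relevant, unrestricted
usage: p: 1×; g: 1×; f: 1×
order of uses: g, p, f
typing: ✓ — T2
ordered ✗ (use order g, p, f needs exchange)
linear ✓ (each of p, g, f used exactly once)
affine ✓ (p, g, f: no repeats, contraction unneeded)
relevant ✓ (p, g, f: all used, weakening unneeded)
unrestricted ✓ (well-typed at T2; no restrictions here)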